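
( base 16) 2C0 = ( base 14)384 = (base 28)P4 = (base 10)704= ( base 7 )2024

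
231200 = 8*28900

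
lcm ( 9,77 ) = 693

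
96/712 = 12/89 = 0.13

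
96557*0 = 0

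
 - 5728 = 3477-9205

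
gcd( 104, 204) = 4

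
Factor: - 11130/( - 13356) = 2^( - 1 )*3^( - 1)*5^1 = 5/6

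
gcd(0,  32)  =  32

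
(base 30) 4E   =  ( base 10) 134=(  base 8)206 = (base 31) 4A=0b10000110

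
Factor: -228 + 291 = 63= 3^2*7^1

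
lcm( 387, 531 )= 22833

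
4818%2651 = 2167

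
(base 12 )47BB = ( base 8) 17577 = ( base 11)6070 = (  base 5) 224223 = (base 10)8063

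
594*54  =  32076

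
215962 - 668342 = -452380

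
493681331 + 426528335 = 920209666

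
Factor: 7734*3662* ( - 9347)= - 264724874076 =- 2^2*3^1*13^1*719^1*1289^1*1831^1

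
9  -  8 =1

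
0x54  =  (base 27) 33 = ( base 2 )1010100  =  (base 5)314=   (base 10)84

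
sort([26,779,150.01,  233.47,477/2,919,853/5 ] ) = [ 26,150.01,853/5 , 233.47,477/2,779,919 ] 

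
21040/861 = 24 + 376/861 = 24.44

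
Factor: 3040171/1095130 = 2^(-1)*5^ (-1 )*19^1*97^(-1 )*1129^( - 1 ) * 160009^1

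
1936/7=276  +  4/7  =  276.57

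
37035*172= 6370020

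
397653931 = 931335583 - 533681652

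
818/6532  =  409/3266= 0.13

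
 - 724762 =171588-896350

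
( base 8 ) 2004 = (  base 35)td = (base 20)2b8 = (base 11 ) 855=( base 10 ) 1028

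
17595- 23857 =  - 6262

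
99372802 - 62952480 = 36420322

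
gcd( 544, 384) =32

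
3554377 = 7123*499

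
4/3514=2/1757 = 0.00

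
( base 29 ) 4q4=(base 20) A62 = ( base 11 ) 3108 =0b1000000011010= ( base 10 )4122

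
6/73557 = 2/24519 = 0.00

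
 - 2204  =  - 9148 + 6944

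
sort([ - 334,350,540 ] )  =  [ - 334,350,540] 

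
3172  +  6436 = 9608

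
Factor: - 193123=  - 7^1 * 47^1*587^1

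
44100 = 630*70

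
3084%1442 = 200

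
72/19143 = 8/2127 = 0.00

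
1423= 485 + 938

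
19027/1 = 19027 = 19027.00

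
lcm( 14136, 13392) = 254448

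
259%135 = 124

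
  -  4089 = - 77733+73644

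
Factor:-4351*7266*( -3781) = 119533917846  =  2^1*3^1 * 7^1*19^2*173^1*199^1*229^1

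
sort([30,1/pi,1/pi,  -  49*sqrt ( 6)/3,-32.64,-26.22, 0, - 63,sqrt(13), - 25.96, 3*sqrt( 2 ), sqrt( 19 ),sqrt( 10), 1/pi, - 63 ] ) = [-63,-63, - 49*sqrt(6)/3, - 32.64, - 26.22, - 25.96 , 0, 1/pi, 1/pi,  1/pi,sqrt(10 ),sqrt( 13), 3*sqrt(2 ), sqrt(19),30] 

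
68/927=68/927 = 0.07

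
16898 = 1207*14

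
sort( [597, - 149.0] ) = [-149.0,597]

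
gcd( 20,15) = 5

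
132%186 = 132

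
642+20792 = 21434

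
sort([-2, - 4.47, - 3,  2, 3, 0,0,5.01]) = [ - 4.47,-3 ,  -  2, 0,0, 2, 3, 5.01]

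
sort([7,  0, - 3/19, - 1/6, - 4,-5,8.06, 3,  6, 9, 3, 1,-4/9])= [-5, - 4,  -  4/9,  -  1/6,-3/19 , 0,1, 3,3, 6 , 7, 8.06, 9 ] 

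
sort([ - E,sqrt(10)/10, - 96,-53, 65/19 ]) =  [-96, - 53, - E, sqrt( 10)/10,65/19 ] 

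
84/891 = 28/297 = 0.09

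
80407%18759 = 5371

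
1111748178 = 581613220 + 530134958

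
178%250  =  178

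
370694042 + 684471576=1055165618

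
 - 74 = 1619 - 1693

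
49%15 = 4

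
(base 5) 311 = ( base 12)69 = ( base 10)81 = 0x51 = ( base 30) 2L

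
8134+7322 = 15456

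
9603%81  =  45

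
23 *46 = 1058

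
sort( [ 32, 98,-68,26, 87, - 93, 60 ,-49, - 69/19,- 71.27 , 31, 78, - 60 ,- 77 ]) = [-93, - 77 ,  -  71.27,-68, -60, - 49, - 69/19, 26,  31, 32, 60, 78, 87, 98] 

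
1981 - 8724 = -6743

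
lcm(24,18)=72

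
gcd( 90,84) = 6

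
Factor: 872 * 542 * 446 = 2^5 * 109^1*223^1*271^1 = 210790304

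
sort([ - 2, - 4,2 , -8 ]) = [ - 8, - 4 , - 2, 2 ]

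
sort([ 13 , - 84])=[ - 84, 13]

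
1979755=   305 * 6491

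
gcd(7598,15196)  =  7598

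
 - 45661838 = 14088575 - 59750413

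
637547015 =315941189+321605826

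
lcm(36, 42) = 252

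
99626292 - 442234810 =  - 342608518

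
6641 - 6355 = 286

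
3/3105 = 1/1035=0.00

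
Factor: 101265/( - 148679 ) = -645/947 =- 3^1 * 5^1 * 43^1 * 947^( - 1 ) 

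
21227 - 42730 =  - 21503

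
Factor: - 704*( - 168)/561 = 3584/17 = 2^9*7^1*17^ ( - 1) 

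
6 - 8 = -2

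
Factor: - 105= - 3^1*5^1*7^1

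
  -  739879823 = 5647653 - 745527476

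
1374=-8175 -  -9549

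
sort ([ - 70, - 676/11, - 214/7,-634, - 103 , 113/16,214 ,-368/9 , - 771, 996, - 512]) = [-771, - 634, - 512,  -  103, - 70, - 676/11 ,-368/9, - 214/7, 113/16,214,996]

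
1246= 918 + 328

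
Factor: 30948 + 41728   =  72676 =2^2*18169^1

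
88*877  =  77176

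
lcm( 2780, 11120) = 11120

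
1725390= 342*5045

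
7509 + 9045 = 16554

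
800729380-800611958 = 117422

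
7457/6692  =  1 + 765/6692 = 1.11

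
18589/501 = 18589/501 = 37.10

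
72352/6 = 36176/3 = 12058.67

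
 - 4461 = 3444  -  7905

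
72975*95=6932625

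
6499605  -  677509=5822096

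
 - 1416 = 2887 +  -4303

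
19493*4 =77972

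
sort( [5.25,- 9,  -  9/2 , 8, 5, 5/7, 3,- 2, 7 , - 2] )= [ - 9,  -  9/2,  -  2, -2, 5/7,3 , 5,5.25 , 7 , 8 ]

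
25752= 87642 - 61890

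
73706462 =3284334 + 70422128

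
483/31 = 483/31= 15.58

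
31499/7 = 4499 + 6/7 = 4499.86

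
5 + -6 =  - 1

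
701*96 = 67296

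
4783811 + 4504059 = 9287870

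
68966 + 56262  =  125228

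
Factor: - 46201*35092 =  - 2^2*31^1*47^1*283^1*983^1 = - 1621285492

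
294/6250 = 147/3125 = 0.05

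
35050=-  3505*( - 10 ) 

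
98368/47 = 98368/47 = 2092.94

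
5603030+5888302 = 11491332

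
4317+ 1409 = 5726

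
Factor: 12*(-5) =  - 60= - 2^2*  3^1*5^1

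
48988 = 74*662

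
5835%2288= 1259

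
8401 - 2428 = 5973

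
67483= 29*2327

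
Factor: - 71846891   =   - 29^1 * 643^1*3853^1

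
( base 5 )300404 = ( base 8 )22407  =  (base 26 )E0F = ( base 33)8N8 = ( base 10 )9479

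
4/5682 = 2/2841 = 0.00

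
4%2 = 0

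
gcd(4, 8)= 4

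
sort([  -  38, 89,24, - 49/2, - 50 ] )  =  [ - 50, - 38, - 49/2, 24 , 89]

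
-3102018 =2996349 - 6098367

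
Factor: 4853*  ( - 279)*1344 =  -2^6 *3^3*7^1 *23^1*31^1*211^1=- 1819758528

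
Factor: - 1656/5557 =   -  2^3*3^2*23^1*5557^ ( - 1)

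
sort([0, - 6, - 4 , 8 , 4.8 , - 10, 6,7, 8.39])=[ - 10, - 6, - 4, 0,4.8 , 6, 7, 8,  8.39]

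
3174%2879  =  295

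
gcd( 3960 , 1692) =36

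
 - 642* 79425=-50990850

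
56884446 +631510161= 688394607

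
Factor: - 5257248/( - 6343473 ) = 2^5*  19^( - 1 )*23^1*109^( - 1)*1021^(  -  1)  *  2381^1 = 1752416/2114491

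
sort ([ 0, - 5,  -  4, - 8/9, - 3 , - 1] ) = [  -  5, - 4, - 3, - 1, - 8/9 , 0 ]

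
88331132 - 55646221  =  32684911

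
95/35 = 2 + 5/7 =2.71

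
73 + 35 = 108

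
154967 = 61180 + 93787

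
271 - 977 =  - 706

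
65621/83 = 65621/83 = 790.61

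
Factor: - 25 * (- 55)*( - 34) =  - 46750  =  - 2^1*5^3*11^1*17^1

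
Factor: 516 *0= 0^1 = 0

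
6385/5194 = 1 + 1191/5194 = 1.23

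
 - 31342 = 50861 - 82203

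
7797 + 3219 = 11016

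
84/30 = 14/5 = 2.80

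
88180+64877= 153057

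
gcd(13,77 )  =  1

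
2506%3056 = 2506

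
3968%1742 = 484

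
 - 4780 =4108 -8888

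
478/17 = 28 + 2/17 = 28.12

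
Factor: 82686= 2^1*3^1*13781^1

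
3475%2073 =1402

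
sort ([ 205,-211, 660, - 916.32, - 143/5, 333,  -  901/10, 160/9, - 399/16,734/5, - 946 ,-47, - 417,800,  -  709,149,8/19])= [ - 946,-916.32, - 709,-417, - 211,  -  901/10,-47, - 143/5, - 399/16, 8/19, 160/9,734/5, 149, 205, 333,  660,800 ] 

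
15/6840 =1/456 = 0.00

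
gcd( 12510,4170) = 4170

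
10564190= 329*32110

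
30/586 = 15/293 = 0.05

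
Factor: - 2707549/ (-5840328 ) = 2^ ( - 3 )*3^(-1)*13^1*37^1*433^1*18719^( - 1 ) = 208273/449256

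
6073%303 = 13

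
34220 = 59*580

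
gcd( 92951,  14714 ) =1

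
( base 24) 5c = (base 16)84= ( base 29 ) 4g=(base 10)132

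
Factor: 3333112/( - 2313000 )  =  -3^(-2)*5^( - 3)*257^( - 1)*401^1*1039^1 = - 416639/289125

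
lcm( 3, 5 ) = 15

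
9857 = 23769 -13912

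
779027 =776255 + 2772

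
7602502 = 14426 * 527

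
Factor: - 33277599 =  - 3^2*3697511^1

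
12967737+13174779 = 26142516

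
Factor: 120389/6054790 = 2^(- 1)*5^(-1) *7^( -1)*67^(-1)*131^1*919^1*1291^(-1)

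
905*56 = 50680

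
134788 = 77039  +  57749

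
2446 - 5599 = -3153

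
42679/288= 42679/288 = 148.19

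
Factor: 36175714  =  2^1*37^1*488861^1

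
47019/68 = 691  +  31/68  =  691.46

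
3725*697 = 2596325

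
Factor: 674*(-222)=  - 2^2 * 3^1*37^1*337^1   =  - 149628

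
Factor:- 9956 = -2^2*19^1  *  131^1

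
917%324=269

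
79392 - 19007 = 60385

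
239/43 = 5+24/43 = 5.56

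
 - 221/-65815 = 221/65815=0.00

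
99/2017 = 99/2017=0.05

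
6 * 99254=595524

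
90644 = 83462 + 7182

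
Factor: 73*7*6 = 3066=2^1*3^1*7^1*73^1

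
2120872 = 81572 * 26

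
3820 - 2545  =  1275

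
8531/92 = 8531/92 =92.73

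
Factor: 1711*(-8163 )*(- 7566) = 2^1*3^3*13^1*29^1*59^1*97^1 * 907^1 = 105673512438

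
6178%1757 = 907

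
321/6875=321/6875 = 0.05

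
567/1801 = 567/1801 = 0.31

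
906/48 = 18+7/8 = 18.88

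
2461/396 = 6 + 85/396 = 6.21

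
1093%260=53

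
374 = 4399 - 4025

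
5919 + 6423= 12342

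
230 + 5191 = 5421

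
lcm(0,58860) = 0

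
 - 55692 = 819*( - 68)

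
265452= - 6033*( - 44)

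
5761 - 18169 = -12408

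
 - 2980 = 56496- 59476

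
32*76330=2442560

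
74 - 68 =6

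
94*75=7050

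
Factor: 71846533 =11^2*71^1 *8363^1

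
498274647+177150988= 675425635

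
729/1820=729/1820 = 0.40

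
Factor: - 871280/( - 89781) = 2^4*3^( - 1 ) * 5^1*10891^1*29927^( - 1 )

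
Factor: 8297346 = 2^1 * 3^1*1382891^1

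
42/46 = 21/23=0.91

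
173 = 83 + 90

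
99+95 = 194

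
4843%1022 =755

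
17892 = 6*2982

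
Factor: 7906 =2^1*59^1*67^1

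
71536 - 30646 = 40890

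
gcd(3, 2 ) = 1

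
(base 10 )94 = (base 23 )42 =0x5E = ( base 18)54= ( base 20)4e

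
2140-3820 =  - 1680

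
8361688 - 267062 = 8094626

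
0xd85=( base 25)5DB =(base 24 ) 605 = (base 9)4665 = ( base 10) 3461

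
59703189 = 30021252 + 29681937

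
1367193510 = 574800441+792393069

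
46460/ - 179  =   - 260 + 80/179 = -  259.55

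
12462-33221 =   -  20759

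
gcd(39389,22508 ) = 5627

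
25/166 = 25/166 = 0.15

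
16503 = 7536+8967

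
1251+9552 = 10803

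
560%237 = 86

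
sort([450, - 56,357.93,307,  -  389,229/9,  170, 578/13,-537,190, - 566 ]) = [ - 566, - 537, - 389,-56 , 229/9,578/13,170, 190,307, 357.93,450]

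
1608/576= 2 + 19/24= 2.79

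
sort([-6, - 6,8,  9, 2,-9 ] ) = [-9,-6, - 6, 2,8, 9 ]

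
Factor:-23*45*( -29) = 30015= 3^2*5^1*23^1*29^1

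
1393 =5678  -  4285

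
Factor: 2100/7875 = 4/15= 2^2*3^(-1)* 5^( - 1 )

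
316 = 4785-4469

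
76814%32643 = 11528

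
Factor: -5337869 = -2203^1 *2423^1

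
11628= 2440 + 9188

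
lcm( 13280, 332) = 13280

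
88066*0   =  0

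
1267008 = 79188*16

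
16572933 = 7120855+9452078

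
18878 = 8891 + 9987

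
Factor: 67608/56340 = 6/5 = 2^1*3^1*5^( - 1) 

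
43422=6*7237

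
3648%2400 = 1248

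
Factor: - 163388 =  - 2^2*40847^1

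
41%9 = 5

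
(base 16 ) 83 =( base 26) 51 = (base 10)131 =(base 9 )155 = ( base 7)245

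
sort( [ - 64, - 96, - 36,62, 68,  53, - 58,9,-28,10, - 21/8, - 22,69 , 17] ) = [ - 96, - 64, - 58, - 36, - 28, - 22, - 21/8,9,10 , 17,53,62, 68 , 69 ] 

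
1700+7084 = 8784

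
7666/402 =19 + 14/201 = 19.07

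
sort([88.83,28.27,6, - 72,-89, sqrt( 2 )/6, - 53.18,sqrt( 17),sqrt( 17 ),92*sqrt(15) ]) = [ - 89, - 72, - 53.18,sqrt(2 ) /6, sqrt( 17 ),sqrt( 17),  6, 28.27,88.83,92*sqrt( 15)] 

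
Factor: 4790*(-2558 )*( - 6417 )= 2^2*3^2*5^1*23^1 * 31^1*479^1*1279^1 =78626345940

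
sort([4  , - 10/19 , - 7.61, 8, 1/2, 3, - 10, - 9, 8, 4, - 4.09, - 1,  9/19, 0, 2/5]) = [ - 10, - 9, - 7.61 , - 4.09,  -  1, - 10/19, 0,2/5,9/19, 1/2, 3,4,4, 8, 8] 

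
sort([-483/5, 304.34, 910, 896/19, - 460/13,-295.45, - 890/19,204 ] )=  [ - 295.45,-483/5,-890/19, - 460/13,896/19, 204, 304.34 , 910] 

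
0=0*79259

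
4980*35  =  174300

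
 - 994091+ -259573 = -1253664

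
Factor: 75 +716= 791 = 7^1*113^1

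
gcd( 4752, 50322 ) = 6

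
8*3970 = 31760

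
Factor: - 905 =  - 5^1*181^1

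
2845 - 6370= - 3525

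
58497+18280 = 76777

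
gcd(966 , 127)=1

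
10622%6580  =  4042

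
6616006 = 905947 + 5710059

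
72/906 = 12/151 = 0.08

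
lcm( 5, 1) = 5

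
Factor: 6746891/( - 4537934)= - 2^ ( - 1)*113^1*727^( - 1)  *3121^ ( - 1)*59707^1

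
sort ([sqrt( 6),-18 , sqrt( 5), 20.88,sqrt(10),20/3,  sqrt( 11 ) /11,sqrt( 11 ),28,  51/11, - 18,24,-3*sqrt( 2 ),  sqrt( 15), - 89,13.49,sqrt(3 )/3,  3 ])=[ - 89 , - 18, - 18, - 3*sqrt(2), sqrt( 11)/11,  sqrt( 3 ) /3,  sqrt( 5),sqrt( 6),3, sqrt ( 10) , sqrt ( 11), sqrt( 15 ),51/11, 20/3,13.49, 20.88, 24,  28]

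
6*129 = 774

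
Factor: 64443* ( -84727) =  - 3^1*193^1*439^1*21481^1 = - 5460062061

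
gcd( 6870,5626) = 2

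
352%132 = 88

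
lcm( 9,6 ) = 18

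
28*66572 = 1864016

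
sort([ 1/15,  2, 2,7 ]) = [ 1/15, 2, 2,7] 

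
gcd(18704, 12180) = 28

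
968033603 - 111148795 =856884808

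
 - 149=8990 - 9139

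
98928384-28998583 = 69929801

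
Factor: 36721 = 36721^1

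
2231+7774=10005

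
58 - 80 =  - 22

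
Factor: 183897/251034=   2^(-1)*3^2*7^1*43^(-1) = 63/86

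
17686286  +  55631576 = 73317862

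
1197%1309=1197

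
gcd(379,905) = 1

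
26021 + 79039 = 105060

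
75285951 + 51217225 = 126503176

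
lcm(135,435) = 3915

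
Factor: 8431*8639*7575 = 551728223175 = 3^1*5^2*53^1*101^1*163^1  *8431^1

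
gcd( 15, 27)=3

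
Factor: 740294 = 2^1*370147^1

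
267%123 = 21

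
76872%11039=10638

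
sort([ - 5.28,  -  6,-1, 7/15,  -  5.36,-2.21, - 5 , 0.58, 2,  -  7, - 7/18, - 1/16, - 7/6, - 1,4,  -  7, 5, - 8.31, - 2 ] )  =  [ - 8.31, - 7, - 7, - 6, - 5.36,-5.28, - 5, - 2.21, - 2, - 7/6, - 1, - 1, - 7/18,-1/16, 7/15,0.58,  2,4,5 ]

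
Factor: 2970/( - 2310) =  - 9/7 = -3^2 * 7^( - 1 )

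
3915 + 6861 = 10776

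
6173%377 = 141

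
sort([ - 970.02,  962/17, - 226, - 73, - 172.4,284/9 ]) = [ - 970.02, - 226, - 172.4, - 73, 284/9,962/17 ]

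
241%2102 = 241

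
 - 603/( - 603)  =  1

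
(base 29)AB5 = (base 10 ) 8734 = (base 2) 10001000011110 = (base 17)1D3D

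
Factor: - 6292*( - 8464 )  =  53255488 = 2^6*11^2*13^1 * 23^2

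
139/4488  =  139/4488  =  0.03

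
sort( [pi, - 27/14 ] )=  [ - 27/14, pi ] 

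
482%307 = 175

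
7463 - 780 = 6683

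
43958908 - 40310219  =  3648689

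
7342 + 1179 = 8521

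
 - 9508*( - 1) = 9508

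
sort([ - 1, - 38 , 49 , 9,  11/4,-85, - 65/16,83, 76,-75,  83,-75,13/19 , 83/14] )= [ - 85,  -  75, - 75, -38, - 65/16,-1, 13/19 , 11/4,83/14,9, 49,76, 83,83]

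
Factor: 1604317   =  11^1 * 13^2*863^1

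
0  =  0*952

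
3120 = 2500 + 620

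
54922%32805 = 22117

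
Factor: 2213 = 2213^1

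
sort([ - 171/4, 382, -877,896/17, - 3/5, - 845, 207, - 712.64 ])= [ - 877, - 845, - 712.64, - 171/4, - 3/5, 896/17,207,  382 ] 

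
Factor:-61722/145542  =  -81/191 = - 3^4*191^( - 1 ) 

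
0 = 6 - 6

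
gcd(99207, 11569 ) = 1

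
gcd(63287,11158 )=7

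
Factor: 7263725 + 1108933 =2^1*3^1*7^1*163^1*1223^1= 8372658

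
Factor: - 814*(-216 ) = 2^4*3^3*11^1*37^1 = 175824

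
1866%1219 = 647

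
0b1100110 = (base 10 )102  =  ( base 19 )57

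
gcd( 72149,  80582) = 937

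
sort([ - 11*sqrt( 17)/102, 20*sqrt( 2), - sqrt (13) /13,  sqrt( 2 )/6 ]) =[-11*sqrt( 17 ) /102, - sqrt( 13 ) /13,sqrt( 2 )/6,20*sqrt(2 )]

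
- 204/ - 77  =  2 + 50/77 = 2.65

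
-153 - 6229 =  - 6382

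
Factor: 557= 557^1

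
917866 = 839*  1094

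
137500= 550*250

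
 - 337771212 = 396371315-734142527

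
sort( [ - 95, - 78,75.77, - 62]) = [ - 95, - 78, - 62,  75.77]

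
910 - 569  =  341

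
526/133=526/133 = 3.95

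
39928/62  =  644 = 644.00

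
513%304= 209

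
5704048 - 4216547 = 1487501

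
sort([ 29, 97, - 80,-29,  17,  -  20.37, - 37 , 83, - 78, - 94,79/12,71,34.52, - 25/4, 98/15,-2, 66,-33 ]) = [ - 94, - 80 , - 78 , -37,- 33, - 29 , - 20.37, - 25/4, - 2, 98/15, 79/12, 17, 29,  34.52, 66,71,83, 97]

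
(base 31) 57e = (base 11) 3869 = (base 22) A8K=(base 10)5036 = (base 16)13ac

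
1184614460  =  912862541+271751919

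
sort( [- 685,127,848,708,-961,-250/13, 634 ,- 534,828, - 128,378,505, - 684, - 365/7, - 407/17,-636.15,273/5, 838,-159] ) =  [ - 961, - 685, - 684,-636.15, - 534,-159,-128,-365/7, - 407/17,  -  250/13,273/5, 127,378 , 505, 634,708, 828,838 , 848] 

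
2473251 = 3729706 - 1256455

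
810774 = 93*8718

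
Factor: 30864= 2^4*3^1*643^1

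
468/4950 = 26/275 = 0.09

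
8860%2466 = 1462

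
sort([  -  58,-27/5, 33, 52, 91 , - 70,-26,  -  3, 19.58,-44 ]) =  [ - 70, - 58, - 44,  -  26, - 27/5, - 3, 19.58,  33 , 52, 91]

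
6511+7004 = 13515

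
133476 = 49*2724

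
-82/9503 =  -1+9421/9503 = - 0.01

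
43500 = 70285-26785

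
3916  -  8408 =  - 4492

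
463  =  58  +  405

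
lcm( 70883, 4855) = 354415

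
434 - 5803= - 5369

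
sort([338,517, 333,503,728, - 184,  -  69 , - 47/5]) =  [ - 184,-69, -47/5,333,338,503,517,728]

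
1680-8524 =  - 6844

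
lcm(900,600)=1800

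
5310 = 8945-3635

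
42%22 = 20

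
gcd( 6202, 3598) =14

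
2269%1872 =397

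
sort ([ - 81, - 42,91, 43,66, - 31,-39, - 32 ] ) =[ - 81, - 42, - 39, - 32,-31, 43,66,91 ] 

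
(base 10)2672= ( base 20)6DC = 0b101001110000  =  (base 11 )200a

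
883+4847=5730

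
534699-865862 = -331163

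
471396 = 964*489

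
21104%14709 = 6395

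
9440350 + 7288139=16728489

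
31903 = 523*61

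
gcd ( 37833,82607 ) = 1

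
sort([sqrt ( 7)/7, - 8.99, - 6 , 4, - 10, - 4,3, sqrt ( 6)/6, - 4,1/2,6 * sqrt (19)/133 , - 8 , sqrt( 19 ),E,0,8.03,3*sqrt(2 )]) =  [ - 10, - 8.99, - 8, - 6, - 4,- 4,0,6*sqrt( 19) /133,sqrt( 7) /7,  sqrt( 6) /6,1/2, E,3,4,3*sqrt(2 ),sqrt( 19 ),8.03]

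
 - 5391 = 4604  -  9995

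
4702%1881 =940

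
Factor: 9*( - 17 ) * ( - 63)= 9639 = 3^4 * 7^1*17^1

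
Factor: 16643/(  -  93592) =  - 2^( - 3)*11^1*17^1*89^1*11699^( - 1)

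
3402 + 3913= 7315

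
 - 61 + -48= - 109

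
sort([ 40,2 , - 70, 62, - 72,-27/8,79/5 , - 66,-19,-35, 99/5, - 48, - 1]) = [ - 72,-70 ,  -  66,  -  48, - 35, - 19, - 27/8 ,-1, 2, 79/5, 99/5 , 40, 62 ]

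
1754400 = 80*21930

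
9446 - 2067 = 7379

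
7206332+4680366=11886698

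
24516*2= 49032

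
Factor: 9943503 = 3^1*3314501^1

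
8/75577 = 8/75577 = 0.00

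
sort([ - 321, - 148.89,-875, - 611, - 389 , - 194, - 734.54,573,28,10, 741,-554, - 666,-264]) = [ - 875,-734.54, - 666,  -  611, - 554, -389, - 321,-264,-194,-148.89, 10,28,573,  741 ]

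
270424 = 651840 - 381416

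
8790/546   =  1465/91= 16.10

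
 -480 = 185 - 665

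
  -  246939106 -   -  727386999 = 480447893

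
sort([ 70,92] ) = [70,92 ] 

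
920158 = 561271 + 358887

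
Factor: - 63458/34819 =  - 2^1*31729^1  *34819^ ( - 1)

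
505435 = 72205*7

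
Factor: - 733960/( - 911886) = 366980/455943 = 2^2*3^(-1)* 5^1*19^( - 2 )*59^1 * 311^1*421^(- 1)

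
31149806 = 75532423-44382617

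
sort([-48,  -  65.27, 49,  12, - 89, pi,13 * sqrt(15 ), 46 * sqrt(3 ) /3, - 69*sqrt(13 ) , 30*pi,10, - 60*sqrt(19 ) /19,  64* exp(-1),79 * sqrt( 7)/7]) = [ - 69 *sqrt ( 13),-89, - 65.27,-48, - 60*sqrt( 19 ) /19, pi, 10, 12, 64*exp ( - 1 ),46*sqrt( 3) /3 , 79*sqrt(7)/7, 49, 13*sqrt(15 ),  30*pi]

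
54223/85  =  54223/85 = 637.92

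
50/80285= 10/16057 = 0.00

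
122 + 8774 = 8896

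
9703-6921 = 2782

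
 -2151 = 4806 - 6957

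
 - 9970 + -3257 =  - 13227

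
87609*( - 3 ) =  - 262827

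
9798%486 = 78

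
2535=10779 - 8244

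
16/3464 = 2/433=0.00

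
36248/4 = 9062 = 9062.00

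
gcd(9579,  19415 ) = 1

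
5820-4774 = 1046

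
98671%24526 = 567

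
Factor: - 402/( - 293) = 2^1*3^1*67^1*293^( - 1)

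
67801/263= 257 + 210/263 = 257.80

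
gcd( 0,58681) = 58681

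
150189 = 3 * 50063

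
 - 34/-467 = 34/467 = 0.07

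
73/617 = 73/617  =  0.12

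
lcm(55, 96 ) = 5280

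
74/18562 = 37/9281 = 0.00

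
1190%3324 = 1190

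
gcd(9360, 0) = 9360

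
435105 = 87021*5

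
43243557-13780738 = 29462819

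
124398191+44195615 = 168593806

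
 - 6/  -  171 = 2/57 = 0.04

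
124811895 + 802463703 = 927275598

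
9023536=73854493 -64830957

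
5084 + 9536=14620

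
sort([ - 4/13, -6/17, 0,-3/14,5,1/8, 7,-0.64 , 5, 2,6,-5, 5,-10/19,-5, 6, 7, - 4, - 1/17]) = [-5, - 5,  -  4,  -  0.64, - 10/19, - 6/17, - 4/13,- 3/14,-1/17, 0,  1/8,2,5, 5, 5, 6, 6, 7, 7]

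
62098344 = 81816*759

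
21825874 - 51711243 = - 29885369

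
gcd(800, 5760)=160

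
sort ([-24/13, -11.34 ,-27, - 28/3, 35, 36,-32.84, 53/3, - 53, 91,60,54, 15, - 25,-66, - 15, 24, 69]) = [  -  66, - 53, -32.84, - 27, - 25, - 15, - 11.34, - 28/3,- 24/13,15,53/3,24, 35,36,54,60,69,91 ]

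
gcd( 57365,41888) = 77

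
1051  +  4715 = 5766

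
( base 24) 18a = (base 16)30a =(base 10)778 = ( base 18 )274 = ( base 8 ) 1412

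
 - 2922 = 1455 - 4377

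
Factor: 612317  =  612317^1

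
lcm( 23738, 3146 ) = 261118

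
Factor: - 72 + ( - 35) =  - 107 = -107^1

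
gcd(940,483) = 1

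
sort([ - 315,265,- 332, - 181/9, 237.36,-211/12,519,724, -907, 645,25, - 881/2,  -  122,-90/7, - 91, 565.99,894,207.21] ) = [ - 907,-881/2 , - 332,-315,- 122, - 91, - 181/9, - 211/12,-90/7, 25,207.21, 237.36 , 265,519,565.99, 645,724,  894 ] 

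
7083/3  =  2361= 2361.00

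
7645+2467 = 10112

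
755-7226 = -6471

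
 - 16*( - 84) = 1344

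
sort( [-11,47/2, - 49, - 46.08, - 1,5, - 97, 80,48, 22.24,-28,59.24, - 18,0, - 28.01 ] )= [-97,-49, - 46.08, - 28.01, - 28,-18, - 11,-1,0,5,22.24,47/2,48,59.24,  80 ]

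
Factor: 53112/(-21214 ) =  - 26556/10607 = - 2^2 * 3^1*2213^1 *10607^( - 1 ) 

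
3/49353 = 1/16451 = 0.00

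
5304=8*663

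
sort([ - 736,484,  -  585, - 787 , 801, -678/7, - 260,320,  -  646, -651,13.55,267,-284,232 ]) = [  -  787 ,-736 , - 651,-646, - 585,  -  284, - 260, - 678/7,13.55, 232,267,320, 484,801]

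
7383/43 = 171 + 30/43  =  171.70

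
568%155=103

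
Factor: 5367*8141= 43692747 = 3^1*7^1*1163^1*1789^1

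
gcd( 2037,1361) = 1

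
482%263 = 219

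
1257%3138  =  1257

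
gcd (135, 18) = 9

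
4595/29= 4595/29 = 158.45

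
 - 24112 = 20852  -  44964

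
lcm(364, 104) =728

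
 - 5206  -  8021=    - 13227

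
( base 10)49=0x31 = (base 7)100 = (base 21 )27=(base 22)25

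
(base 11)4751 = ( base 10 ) 6227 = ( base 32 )62j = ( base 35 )52W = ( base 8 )14123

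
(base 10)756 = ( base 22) 1C8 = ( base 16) 2F4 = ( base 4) 23310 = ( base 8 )1364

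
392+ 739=1131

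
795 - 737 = 58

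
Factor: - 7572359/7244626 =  - 2^(-1)*23^1*329233^1*3622313^( - 1)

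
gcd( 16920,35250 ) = 1410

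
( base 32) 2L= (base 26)37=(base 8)125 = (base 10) 85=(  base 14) 61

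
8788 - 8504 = 284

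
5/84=5/84 = 0.06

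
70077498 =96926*723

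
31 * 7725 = 239475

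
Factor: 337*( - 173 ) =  - 58301 = - 173^1*337^1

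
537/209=2  +  119/209=2.57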